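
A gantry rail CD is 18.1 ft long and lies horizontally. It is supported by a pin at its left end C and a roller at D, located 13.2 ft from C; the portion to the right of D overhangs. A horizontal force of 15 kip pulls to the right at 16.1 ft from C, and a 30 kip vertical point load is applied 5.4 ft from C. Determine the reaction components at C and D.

C_x = -15.00 kip, C_y = 17.73 kip, D_y = 12.27 kip

Moments about C: D_y·13.2 − 30·5.4 = 0 → D_y = 162/13.2 = 12.2727 ≈ 12.27 kip.
ΣF_y = 0: C_y + 12.2727 − 30 = 0 → C_y = 17.73 kip.
ΣF_x = 0: C_x + 15 = 0 → C_x = -15.00 kip.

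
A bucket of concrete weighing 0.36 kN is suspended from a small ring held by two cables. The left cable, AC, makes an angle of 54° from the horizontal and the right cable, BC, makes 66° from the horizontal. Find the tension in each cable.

T_AC = 0.1691 kN, T_BC = 0.2443 kN

ΣF_x = 0: −T_AC·cos54° + T_BC·cos66° = 0 → T_BC = 1.44512·T_AC.
ΣF_y = 0: T_AC·sin54° + T_BC·sin66° = 0.36.
Substitute: T_AC·(0.809017 + 1.44512·0.913545) = 0.36 → T_AC = 0.169078 ≈ 0.1691 kN.
Then T_BC = 1.44512 × 0.169078 = 0.2443 kN.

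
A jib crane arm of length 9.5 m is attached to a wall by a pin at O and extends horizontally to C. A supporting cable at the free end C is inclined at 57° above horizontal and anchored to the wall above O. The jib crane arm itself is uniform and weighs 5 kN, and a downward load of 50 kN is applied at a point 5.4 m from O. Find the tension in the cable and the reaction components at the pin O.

ΣM about O: T·sin57°·9.5 − 5·4.75 − 50·5.4 = 0 → T = 293.75/(9.5·0.838671) = 36.8691 ≈ 36.87 kN.
ΣF_x = 0: O_x − T·cos57° = 0 → O_x = 36.8691 × 0.544639 = 20.08 kN.
ΣF_y = 0: O_y + T·sin57° − 5 − 50 = 0 → O_y = 55 − 36.8691 × 0.838671 = 24.08 kN.

T = 36.87 kN, O_x = 20.08 kN, O_y = 24.08 kN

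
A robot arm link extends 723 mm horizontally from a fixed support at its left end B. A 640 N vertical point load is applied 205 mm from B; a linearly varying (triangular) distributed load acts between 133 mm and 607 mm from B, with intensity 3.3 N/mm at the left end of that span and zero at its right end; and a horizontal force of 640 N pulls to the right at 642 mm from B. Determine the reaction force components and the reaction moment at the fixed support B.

B_x = -640.0 N, B_y = 1422 N, M_B = 358800 N·mm

Resultant of the triangular load: ½ × 3.3 × 474 = 782.1 N, acting at 291 mm from B (one-third of the span from the peak).
ΣF_x = 0: B_x + 640 = 0 → B_x = -640.0 N.
ΣF_y = 0: B_y − 640 − ½·3.3·474 = 0 → B_y = 1422 N.
ΣM about B: M_B − 640·205 − (½·3.3·474)·291 = 0 → M_B = 358800 N·mm.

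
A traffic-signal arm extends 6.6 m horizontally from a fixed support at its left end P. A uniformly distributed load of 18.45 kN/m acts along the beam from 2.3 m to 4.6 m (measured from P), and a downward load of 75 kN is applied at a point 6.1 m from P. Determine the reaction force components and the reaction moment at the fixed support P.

Resultant of the distributed load: 18.45 × 2.3 = 42.435 kN at 3.45 m from P.
ΣF_x = 0: P_x = 0.
ΣF_y = 0: P_y − 18.45·2.3 − 75 = 0 → P_y = 117.4 kN.
ΣM about P: M_P − (18.45·2.3)·3.45 − 75·6.1 = 0 → M_P = 603.9 kN·m.

P_x = 0, P_y = 117.4 kN, M_P = 603.9 kN·m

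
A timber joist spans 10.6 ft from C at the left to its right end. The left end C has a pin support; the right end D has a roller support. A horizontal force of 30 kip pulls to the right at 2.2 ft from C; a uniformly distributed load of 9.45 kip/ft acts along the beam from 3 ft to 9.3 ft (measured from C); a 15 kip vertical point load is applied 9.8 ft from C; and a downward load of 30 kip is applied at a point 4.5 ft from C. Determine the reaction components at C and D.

Resultant of the distributed load: 9.45 × 6.3 = 59.535 kip at 6.15 ft from C.
Taking moments about C: D_y·10.6 − (9.45·6.3)·6.15 − 15·9.8 − 30·4.5 = 0 → D_y = 648.14025/10.6 = 61.1453 ≈ 61.15 kip.
ΣF_y = 0: C_y + 61.1453 − 9.45·6.3 − 15 − 30 = 0 → C_y = 43.39 kip.
ΣF_x = 0: C_x + 30 = 0 → C_x = -30.00 kip.

C_x = -30.00 kip, C_y = 43.39 kip, D_y = 61.15 kip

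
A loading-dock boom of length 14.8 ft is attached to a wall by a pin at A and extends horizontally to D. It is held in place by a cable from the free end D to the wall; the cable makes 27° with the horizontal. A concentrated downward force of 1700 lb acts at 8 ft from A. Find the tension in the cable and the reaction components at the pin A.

ΣM about A: T·sin27°·14.8 − 1700·8 = 0 → T = 13600/(14.8·0.45399) = 2024.1 ≈ 2024 lb.
ΣF_x = 0: A_x − T·cos27° = 0 → A_x = 2024.1 × 0.891007 = 1803 lb.
ΣF_y = 0: A_y + T·sin27° − 1700 = 0 → A_y = 1700 − 2024.1 × 0.45399 = 781.1 lb.

T = 2024 lb, A_x = 1803 lb, A_y = 781.1 lb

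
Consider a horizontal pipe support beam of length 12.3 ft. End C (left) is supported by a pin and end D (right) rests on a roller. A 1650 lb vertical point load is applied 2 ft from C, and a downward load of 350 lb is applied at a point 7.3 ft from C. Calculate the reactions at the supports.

C_x = 0, C_y = 1524 lb, D_y = 476.0 lb

Taking moments about C: D_y·12.3 − 1650·2 − 350·7.3 = 0 → D_y = 5855/12.3 = 476.016 ≈ 476.0 lb.
ΣF_y = 0: C_y + 476.016 − 1650 − 350 = 0 → C_y = 1524 lb.
ΣF_x = 0: no horizontal applied forces, so C_x = 0.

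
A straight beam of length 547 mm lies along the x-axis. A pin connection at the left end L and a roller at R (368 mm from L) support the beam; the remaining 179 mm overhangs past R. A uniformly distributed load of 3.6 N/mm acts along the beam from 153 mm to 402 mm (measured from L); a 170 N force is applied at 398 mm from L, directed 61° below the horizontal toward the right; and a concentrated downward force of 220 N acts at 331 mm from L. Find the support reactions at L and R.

Resultant of the distributed load: 3.6 × 249 = 896.4 N at 277.5 mm from L.
Moments about L: R_y·368 − (3.6·249)·277.5 − 170·sin61°·398 − 220·331 = 0 → R_y = 380748/368 = 1034.64 ≈ 1035 N.
ΣF_y = 0: L_y + 1034.64 − 3.6·249 − 170·sin61° − 220 = 0 → L_y = 230.4 N.
ΣF_x = 0: L_x + 170·cos61° = 0 → L_x = -82.42 N.

L_x = -82.42 N, L_y = 230.4 N, R_y = 1035 N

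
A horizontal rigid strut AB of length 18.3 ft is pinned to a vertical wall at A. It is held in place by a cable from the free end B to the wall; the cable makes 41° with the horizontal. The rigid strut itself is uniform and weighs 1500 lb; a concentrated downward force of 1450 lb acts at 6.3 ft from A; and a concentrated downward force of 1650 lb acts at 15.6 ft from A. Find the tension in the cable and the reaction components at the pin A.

ΣM about A: T·sin41°·18.3 − 1500·9.15 − 1450·6.3 − 1650·15.6 = 0 → T = 48600/(18.3·0.656059) = 4048.02 ≈ 4048 lb.
ΣF_x = 0: A_x − T·cos41° = 0 → A_x = 4048.02 × 0.75471 = 3055 lb.
ΣF_y = 0: A_y + T·sin41° − 1500 − 1450 − 1650 = 0 → A_y = 4600 − 4048.02 × 0.656059 = 1944 lb.

T = 4048 lb, A_x = 3055 lb, A_y = 1944 lb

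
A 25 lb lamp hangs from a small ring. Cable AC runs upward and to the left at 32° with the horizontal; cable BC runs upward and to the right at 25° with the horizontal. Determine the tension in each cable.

T_AC = 27.02 lb, T_BC = 25.28 lb

ΣF_x = 0: −T_AC·cos32° + T_BC·cos25° = 0 → T_BC = 0.935718·T_AC.
ΣF_y = 0: T_AC·sin32° + T_BC·sin25° = 25.
Substitute: T_AC·(0.529919 + 0.935718·0.422618) = 25 → T_AC = 27.0162 ≈ 27.02 lb.
Then T_BC = 0.935718 × 27.0162 = 25.28 lb.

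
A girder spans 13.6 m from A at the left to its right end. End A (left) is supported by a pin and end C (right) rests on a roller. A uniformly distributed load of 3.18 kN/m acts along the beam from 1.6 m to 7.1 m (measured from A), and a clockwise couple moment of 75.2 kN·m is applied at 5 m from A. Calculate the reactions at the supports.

A_x = 0, A_y = 6.366 kN, C_y = 11.12 kN

Resultant of the distributed load: 3.18 × 5.5 = 17.49 kN at 4.35 m from A.
Taking moments about A: C_y·13.6 − (3.18·5.5)·4.35 − 75.2 = 0 → C_y = 151.2815/13.6 = 11.1236 ≈ 11.12 kN.
ΣF_y = 0: A_y + 11.1236 − 3.18·5.5 = 0 → A_y = 6.366 kN.
ΣF_x = 0: no horizontal applied forces, so A_x = 0.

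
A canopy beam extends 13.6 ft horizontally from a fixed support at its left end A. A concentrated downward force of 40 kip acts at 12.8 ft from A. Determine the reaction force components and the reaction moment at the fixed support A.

A_x = 0, A_y = 40.00 kip, M_A = 512.0 kip·ft

ΣF_x = 0: A_x = 0.
ΣF_y = 0: A_y − 40 = 0 → A_y = 40.00 kip.
ΣM about A: M_A − 40·12.8 = 0 → M_A = 512.0 kip·ft.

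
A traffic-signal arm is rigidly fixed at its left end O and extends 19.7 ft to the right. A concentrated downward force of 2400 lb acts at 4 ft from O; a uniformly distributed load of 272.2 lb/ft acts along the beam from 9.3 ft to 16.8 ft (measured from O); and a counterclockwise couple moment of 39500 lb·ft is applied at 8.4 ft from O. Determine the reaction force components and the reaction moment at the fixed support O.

Resultant of the distributed load: 272.2 × 7.5 = 2041.5 lb at 13.05 ft from O.
ΣF_x = 0: O_x = 0.
ΣF_y = 0: O_y − 2400 − 272.2·7.5 = 0 → O_y = 4442 lb.
ΣM about O: M_O − 2400·4 − (272.2·7.5)·13.05 + 39500 = 0 → M_O = -3258 lb·ft.

O_x = 0, O_y = 4442 lb, M_O = -3258 lb·ft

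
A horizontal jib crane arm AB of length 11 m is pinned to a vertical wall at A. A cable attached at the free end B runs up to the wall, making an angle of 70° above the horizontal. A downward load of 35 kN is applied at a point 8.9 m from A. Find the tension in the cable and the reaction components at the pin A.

T = 30.14 kN, A_x = 10.31 kN, A_y = 6.682 kN

ΣM about A: T·sin70°·11 − 35·8.9 = 0 → T = 311.5/(11·0.939693) = 30.1356 ≈ 30.14 kN.
ΣF_x = 0: A_x − T·cos70° = 0 → A_x = 30.1356 × 0.34202 = 10.31 kN.
ΣF_y = 0: A_y + T·sin70° − 35 = 0 → A_y = 35 − 30.1356 × 0.939693 = 6.682 kN.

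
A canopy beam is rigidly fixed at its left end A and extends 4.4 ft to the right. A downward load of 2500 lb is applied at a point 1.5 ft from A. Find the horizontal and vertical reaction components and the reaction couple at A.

A_x = 0, A_y = 2500 lb, M_A = 3750 lb·ft

ΣF_x = 0: A_x = 0.
ΣF_y = 0: A_y − 2500 = 0 → A_y = 2500 lb.
ΣM about A: M_A − 2500·1.5 = 0 → M_A = 3750 lb·ft.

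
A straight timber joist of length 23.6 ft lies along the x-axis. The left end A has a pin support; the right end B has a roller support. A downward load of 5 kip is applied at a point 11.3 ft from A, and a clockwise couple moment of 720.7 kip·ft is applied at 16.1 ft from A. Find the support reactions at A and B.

ΣM about A: B_y·23.6 − 5·11.3 − 720.7 = 0 → B_y = 777.2/23.6 = 32.9322 ≈ 32.93 kip.
ΣF_y = 0: A_y + 32.9322 − 5 = 0 → A_y = -27.93 kip.
ΣF_x = 0: no horizontal applied forces, so A_x = 0.

A_x = 0, A_y = -27.93 kip, B_y = 32.93 kip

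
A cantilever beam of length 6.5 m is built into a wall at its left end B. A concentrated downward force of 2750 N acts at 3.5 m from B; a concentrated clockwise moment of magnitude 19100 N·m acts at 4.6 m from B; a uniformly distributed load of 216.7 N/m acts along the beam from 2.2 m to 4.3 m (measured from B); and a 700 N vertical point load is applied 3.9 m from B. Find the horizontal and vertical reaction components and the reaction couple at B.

B_x = 0, B_y = 3905 N, M_B = 32930 N·m

Resultant of the distributed load: 216.7 × 2.1 = 455.07 N at 3.25 m from B.
ΣF_x = 0: B_x = 0.
ΣF_y = 0: B_y − 2750 − 216.7·2.1 − 700 = 0 → B_y = 3905 N.
ΣM about B: M_B − 2750·3.5 − 19100 − (216.7·2.1)·3.25 − 700·3.9 = 0 → M_B = 32930 N·m.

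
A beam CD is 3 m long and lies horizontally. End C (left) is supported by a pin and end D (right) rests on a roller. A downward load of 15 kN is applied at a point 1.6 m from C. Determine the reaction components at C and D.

Moments about C: D_y·3 − 15·1.6 = 0 → D_y = 24/3 = 8.000 kN.
ΣF_y = 0: C_y + 8 − 15 = 0 → C_y = 7.000 kN.
ΣF_x = 0: no horizontal applied forces, so C_x = 0.

C_x = 0, C_y = 7.000 kN, D_y = 8.000 kN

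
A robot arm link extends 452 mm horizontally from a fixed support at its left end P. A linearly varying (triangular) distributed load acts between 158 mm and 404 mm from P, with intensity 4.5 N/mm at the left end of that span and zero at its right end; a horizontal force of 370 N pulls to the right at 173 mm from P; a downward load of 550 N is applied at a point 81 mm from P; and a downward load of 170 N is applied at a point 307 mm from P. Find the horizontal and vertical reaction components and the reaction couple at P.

P_x = -370.0 N, P_y = 1274 N, M_P = 229600 N·mm

Resultant of the triangular load: ½ × 4.5 × 246 = 553.5 N, acting at 240 mm from P (one-third of the span from the peak).
ΣF_x = 0: P_x + 370 = 0 → P_x = -370.0 N.
ΣF_y = 0: P_y − ½·4.5·246 − 550 − 170 = 0 → P_y = 1274 N.
ΣM about P: M_P − (½·4.5·246)·240 − 550·81 − 170·307 = 0 → M_P = 229600 N·mm.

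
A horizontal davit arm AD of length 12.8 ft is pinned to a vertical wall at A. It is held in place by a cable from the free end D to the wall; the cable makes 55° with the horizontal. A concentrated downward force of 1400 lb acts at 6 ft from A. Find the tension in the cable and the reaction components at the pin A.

ΣM about A: T·sin55°·12.8 − 1400·6 = 0 → T = 8400/(12.8·0.819152) = 801.133 ≈ 801.1 lb.
ΣF_x = 0: A_x − T·cos55° = 0 → A_x = 801.133 × 0.573576 = 459.5 lb.
ΣF_y = 0: A_y + T·sin55° − 1400 = 0 → A_y = 1400 − 801.133 × 0.819152 = 743.8 lb.

T = 801.1 lb, A_x = 459.5 lb, A_y = 743.8 lb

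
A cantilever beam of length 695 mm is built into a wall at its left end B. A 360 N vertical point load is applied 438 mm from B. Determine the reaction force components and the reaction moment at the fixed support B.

B_x = 0, B_y = 360.0 N, M_B = 157700 N·mm

ΣF_x = 0: B_x = 0.
ΣF_y = 0: B_y − 360 = 0 → B_y = 360.0 N.
ΣM about B: M_B − 360·438 = 0 → M_B = 157700 N·mm.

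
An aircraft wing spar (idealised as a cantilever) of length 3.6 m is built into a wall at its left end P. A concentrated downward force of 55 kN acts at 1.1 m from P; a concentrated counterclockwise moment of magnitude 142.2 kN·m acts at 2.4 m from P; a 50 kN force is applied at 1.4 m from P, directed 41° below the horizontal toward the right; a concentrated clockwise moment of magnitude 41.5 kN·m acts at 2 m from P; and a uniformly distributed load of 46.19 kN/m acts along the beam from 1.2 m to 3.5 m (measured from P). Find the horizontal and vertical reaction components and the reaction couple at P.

P_x = -37.74 kN, P_y = 194.0 kN, M_P = 255.4 kN·m

Resultant of the distributed load: 46.19 × 2.3 = 106.237 kN at 2.35 m from P.
ΣF_x = 0: P_x + 50·cos41° = 0 → P_x = -37.74 kN.
ΣF_y = 0: P_y − 55 − 50·sin41° − 46.19·2.3 = 0 → P_y = 194.0 kN.
ΣM about P: M_P − 55·1.1 + 142.2 − 50·sin41°·1.4 − 41.5 − (46.19·2.3)·2.35 = 0 → M_P = 255.4 kN·m.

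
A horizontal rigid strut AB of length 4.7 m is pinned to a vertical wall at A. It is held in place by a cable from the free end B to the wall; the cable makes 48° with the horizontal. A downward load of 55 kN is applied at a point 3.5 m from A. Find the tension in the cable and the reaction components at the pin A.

ΣM about A: T·sin48°·4.7 − 55·3.5 = 0 → T = 192.5/(4.7·0.743145) = 55.1137 ≈ 55.11 kN.
ΣF_x = 0: A_x − T·cos48° = 0 → A_x = 55.1137 × 0.669131 = 36.88 kN.
ΣF_y = 0: A_y + T·sin48° − 55 = 0 → A_y = 55 − 55.1137 × 0.743145 = 14.04 kN.

T = 55.11 kN, A_x = 36.88 kN, A_y = 14.04 kN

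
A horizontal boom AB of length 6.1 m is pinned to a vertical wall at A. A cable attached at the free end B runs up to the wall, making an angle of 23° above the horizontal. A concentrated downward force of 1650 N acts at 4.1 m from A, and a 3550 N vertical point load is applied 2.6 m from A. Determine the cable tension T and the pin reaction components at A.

ΣM about A: T·sin23°·6.1 − 1650·4.1 − 3550·2.6 = 0 → T = 15995/(6.1·0.390731) = 6710.83 ≈ 6711 N.
ΣF_x = 0: A_x − T·cos23° = 0 → A_x = 6710.83 × 0.920505 = 6177 N.
ΣF_y = 0: A_y + T·sin23° − 1650 − 3550 = 0 → A_y = 5200 − 6710.83 × 0.390731 = 2578 N.

T = 6711 N, A_x = 6177 N, A_y = 2578 N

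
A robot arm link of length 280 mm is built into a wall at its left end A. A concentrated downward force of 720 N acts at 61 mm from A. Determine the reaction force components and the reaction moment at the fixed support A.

A_x = 0, A_y = 720.0 N, M_A = 43920 N·mm

ΣF_x = 0: A_x = 0.
ΣF_y = 0: A_y − 720 = 0 → A_y = 720.0 N.
ΣM about A: M_A − 720·61 = 0 → M_A = 43920 N·mm.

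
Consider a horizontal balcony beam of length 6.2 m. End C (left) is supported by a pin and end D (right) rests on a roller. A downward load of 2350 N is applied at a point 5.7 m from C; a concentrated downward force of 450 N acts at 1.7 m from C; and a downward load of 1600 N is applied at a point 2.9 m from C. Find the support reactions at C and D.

Taking moments about C: D_y·6.2 − 2350·5.7 − 450·1.7 − 1600·2.9 = 0 → D_y = 18800/6.2 = 3032.26 ≈ 3032 N.
ΣF_y = 0: C_y + 3032.26 − 2350 − 450 − 1600 = 0 → C_y = 1368 N.
ΣF_x = 0: no horizontal applied forces, so C_x = 0.

C_x = 0, C_y = 1368 N, D_y = 3032 N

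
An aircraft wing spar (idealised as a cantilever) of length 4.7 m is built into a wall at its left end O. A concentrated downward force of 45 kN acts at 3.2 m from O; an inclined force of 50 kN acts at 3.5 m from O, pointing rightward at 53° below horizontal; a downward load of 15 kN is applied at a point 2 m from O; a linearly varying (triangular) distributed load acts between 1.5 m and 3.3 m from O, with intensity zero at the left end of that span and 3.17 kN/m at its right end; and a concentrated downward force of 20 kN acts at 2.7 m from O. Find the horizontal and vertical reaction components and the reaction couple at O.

O_x = -30.09 kN, O_y = 122.8 kN, M_O = 375.5 kN·m

Resultant of the triangular load: ½ × 3.17 × 1.8 = 2.853 kN, acting at 2.7 m from O (one-third of the span from the peak).
ΣF_x = 0: O_x + 50·cos53° = 0 → O_x = -30.09 kN.
ΣF_y = 0: O_y − 45 − 50·sin53° − 15 − ½·3.17·1.8 − 20 = 0 → O_y = 122.8 kN.
ΣM about O: M_O − 45·3.2 − 50·sin53°·3.5 − 15·2 − (½·3.17·1.8)·2.7 − 20·2.7 = 0 → M_O = 375.5 kN·m.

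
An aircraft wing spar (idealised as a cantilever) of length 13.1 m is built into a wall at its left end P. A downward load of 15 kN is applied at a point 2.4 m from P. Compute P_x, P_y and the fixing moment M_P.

ΣF_x = 0: P_x = 0.
ΣF_y = 0: P_y − 15 = 0 → P_y = 15.00 kN.
ΣM about P: M_P − 15·2.4 = 0 → M_P = 36.00 kN·m.

P_x = 0, P_y = 15.00 kN, M_P = 36.00 kN·m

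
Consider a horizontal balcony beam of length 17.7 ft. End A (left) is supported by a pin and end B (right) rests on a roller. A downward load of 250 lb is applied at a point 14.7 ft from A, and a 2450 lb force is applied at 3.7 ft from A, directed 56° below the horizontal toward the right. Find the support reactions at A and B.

A_x = -1370 lb, A_y = 1649 lb, B_y = 632.2 lb

ΣM about A: B_y·17.7 − 250·14.7 − 2450·sin56°·3.7 = 0 → B_y = 11190.2/17.7 = 632.215 ≈ 632.2 lb.
ΣF_y = 0: A_y + 632.215 − 250 − 2450·sin56° = 0 → A_y = 1649 lb.
ΣF_x = 0: A_x + 2450·cos56° = 0 → A_x = -1370 lb.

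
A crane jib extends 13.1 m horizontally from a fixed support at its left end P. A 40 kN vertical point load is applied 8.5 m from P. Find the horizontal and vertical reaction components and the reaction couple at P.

ΣF_x = 0: P_x = 0.
ΣF_y = 0: P_y − 40 = 0 → P_y = 40.00 kN.
ΣM about P: M_P − 40·8.5 = 0 → M_P = 340.0 kN·m.

P_x = 0, P_y = 40.00 kN, M_P = 340.0 kN·m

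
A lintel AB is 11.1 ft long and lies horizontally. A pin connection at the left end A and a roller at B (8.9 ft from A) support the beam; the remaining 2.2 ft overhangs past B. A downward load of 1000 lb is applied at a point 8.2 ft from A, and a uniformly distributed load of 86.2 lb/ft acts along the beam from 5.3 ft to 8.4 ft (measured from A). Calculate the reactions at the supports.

A_x = 0, A_y = 140.2 lb, B_y = 1127 lb

Resultant of the distributed load: 86.2 × 3.1 = 267.22 lb at 6.85 ft from A.
ΣM about A: B_y·8.9 − 1000·8.2 − (86.2·3.1)·6.85 = 0 → B_y = 10030.457/8.9 = 1127.02 ≈ 1127 lb.
ΣF_y = 0: A_y + 1127.02 − 1000 − 86.2·3.1 = 0 → A_y = 140.2 lb.
ΣF_x = 0: no horizontal applied forces, so A_x = 0.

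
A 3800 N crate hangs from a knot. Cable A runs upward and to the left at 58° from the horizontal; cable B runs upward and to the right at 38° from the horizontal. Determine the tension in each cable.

ΣF_x = 0: −T_A·cos58° + T_B·cos38° = 0 → T_B = 0.672477·T_A.
ΣF_y = 0: T_A·sin58° + T_B·sin38° = 3800.
Substitute: T_A·(0.848048 + 0.672477·0.615661) = 3800 → T_A = 3010.94 ≈ 3011 N.
Then T_B = 0.672477 × 3010.94 = 2025 N.

T_A = 3011 N, T_B = 2025 N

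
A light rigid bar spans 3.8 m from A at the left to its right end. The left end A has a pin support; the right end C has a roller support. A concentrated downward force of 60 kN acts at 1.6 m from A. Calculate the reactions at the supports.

ΣM about A: C_y·3.8 − 60·1.6 = 0 → C_y = 96/3.8 = 25.2632 ≈ 25.26 kN.
ΣF_y = 0: A_y + 25.2632 − 60 = 0 → A_y = 34.74 kN.
ΣF_x = 0: no horizontal applied forces, so A_x = 0.

A_x = 0, A_y = 34.74 kN, C_y = 25.26 kN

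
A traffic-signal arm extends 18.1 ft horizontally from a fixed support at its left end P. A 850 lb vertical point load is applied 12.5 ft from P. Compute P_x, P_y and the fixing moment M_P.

ΣF_x = 0: P_x = 0.
ΣF_y = 0: P_y − 850 = 0 → P_y = 850.0 lb.
ΣM about P: M_P − 850·12.5 = 0 → M_P = 10620 lb·ft.

P_x = 0, P_y = 850.0 lb, M_P = 10620 lb·ft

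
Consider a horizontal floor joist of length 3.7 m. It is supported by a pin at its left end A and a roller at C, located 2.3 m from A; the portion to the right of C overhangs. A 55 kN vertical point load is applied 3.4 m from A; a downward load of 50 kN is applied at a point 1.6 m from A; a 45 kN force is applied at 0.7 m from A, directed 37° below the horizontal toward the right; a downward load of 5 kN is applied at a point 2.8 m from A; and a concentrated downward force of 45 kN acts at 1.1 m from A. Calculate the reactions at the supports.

Taking moments about A: C_y·2.3 − 55·3.4 − 50·1.6 − 45·sin37°·0.7 − 5·2.8 − 45·1.1 = 0 → C_y = 349.457/2.3 = 151.938 ≈ 151.9 kN.
ΣF_y = 0: A_y + 151.938 − 55 − 50 − 45·sin37° − 5 − 45 = 0 → A_y = 30.14 kN.
ΣF_x = 0: A_x + 45·cos37° = 0 → A_x = -35.94 kN.

A_x = -35.94 kN, A_y = 30.14 kN, C_y = 151.9 kN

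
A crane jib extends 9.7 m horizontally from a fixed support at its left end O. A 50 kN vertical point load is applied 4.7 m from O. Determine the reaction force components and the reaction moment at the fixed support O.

ΣF_x = 0: O_x = 0.
ΣF_y = 0: O_y − 50 = 0 → O_y = 50.00 kN.
ΣM about O: M_O − 50·4.7 = 0 → M_O = 235.0 kN·m.

O_x = 0, O_y = 50.00 kN, M_O = 235.0 kN·m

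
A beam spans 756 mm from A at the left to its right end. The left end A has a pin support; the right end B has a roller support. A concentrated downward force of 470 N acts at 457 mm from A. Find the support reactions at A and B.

Taking moments about A: B_y·756 − 470·457 = 0 → B_y = 214790/756 = 284.114 ≈ 284.1 N.
ΣF_y = 0: A_y + 284.114 − 470 = 0 → A_y = 185.9 N.
ΣF_x = 0: no horizontal applied forces, so A_x = 0.

A_x = 0, A_y = 185.9 N, B_y = 284.1 N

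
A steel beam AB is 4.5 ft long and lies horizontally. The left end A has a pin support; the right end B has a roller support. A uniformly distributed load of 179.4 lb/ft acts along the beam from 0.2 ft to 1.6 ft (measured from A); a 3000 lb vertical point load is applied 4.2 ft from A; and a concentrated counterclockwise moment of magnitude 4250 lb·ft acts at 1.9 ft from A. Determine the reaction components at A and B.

Resultant of the distributed load: 179.4 × 1.4 = 251.16 lb at 0.9 ft from A.
Taking moments about A: B_y·4.5 − (179.4·1.4)·0.9 − 3000·4.2 + 4250 = 0 → B_y = 8576.044/4.5 = 1905.79 ≈ 1906 lb.
ΣF_y = 0: A_y + 1905.79 − 179.4·1.4 − 3000 = 0 → A_y = 1345 lb.
ΣF_x = 0: no horizontal applied forces, so A_x = 0.

A_x = 0, A_y = 1345 lb, B_y = 1906 lb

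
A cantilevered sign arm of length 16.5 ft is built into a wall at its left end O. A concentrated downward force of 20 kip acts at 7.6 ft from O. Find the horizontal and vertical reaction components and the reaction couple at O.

ΣF_x = 0: O_x = 0.
ΣF_y = 0: O_y − 20 = 0 → O_y = 20.00 kip.
ΣM about O: M_O − 20·7.6 = 0 → M_O = 152.0 kip·ft.

O_x = 0, O_y = 20.00 kip, M_O = 152.0 kip·ft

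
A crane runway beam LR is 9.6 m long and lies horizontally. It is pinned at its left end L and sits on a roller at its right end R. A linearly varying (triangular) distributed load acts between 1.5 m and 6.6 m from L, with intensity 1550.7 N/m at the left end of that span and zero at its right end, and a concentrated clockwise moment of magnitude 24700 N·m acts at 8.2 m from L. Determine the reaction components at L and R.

L_x = 0, L_y = 63.27 N, R_y = 3891 N

Resultant of the triangular load: ½ × 1550.7 × 5.1 = 3954.285 N, acting at 3.2 m from L (one-third of the span from the peak).
Moments about L: R_y·9.6 − (½·1550.7·5.1)·3.2 − 24700 = 0 → R_y = 37353.712/9.6 = 3891.01 ≈ 3891 N.
ΣF_y = 0: L_y + 3891.01 − ½·1550.7·5.1 = 0 → L_y = 63.27 N.
ΣF_x = 0: no horizontal applied forces, so L_x = 0.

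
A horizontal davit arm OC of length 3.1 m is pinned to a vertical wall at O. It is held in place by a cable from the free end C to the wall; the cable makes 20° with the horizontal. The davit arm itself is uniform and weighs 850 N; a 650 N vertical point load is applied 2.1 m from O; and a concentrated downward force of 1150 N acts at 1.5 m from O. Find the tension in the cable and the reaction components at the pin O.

T = 4157 N, O_x = 3906 N, O_y = 1228 N

ΣM about O: T·sin20°·3.1 − 850·1.55 − 650·2.1 − 1150·1.5 = 0 → T = 4407.5/(3.1·0.34202) = 4156.99 ≈ 4157 N.
ΣF_x = 0: O_x − T·cos20° = 0 → O_x = 4156.99 × 0.939693 = 3906 N.
ΣF_y = 0: O_y + T·sin20° − 850 − 650 − 1150 = 0 → O_y = 2650 − 4156.99 × 0.34202 = 1228 N.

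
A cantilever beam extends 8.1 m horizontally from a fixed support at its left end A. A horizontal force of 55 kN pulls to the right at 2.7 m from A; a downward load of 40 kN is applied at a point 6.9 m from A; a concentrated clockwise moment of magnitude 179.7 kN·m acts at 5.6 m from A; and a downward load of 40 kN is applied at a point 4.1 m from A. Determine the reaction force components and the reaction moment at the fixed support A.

ΣF_x = 0: A_x + 55 = 0 → A_x = -55.00 kN.
ΣF_y = 0: A_y − 40 − 40 = 0 → A_y = 80.00 kN.
ΣM about A: M_A − 40·6.9 − 179.7 − 40·4.1 = 0 → M_A = 619.7 kN·m.

A_x = -55.00 kN, A_y = 80.00 kN, M_A = 619.7 kN·m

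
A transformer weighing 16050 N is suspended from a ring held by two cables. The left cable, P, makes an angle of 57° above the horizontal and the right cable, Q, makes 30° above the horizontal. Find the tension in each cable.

ΣF_x = 0: −T_P·cos57° + T_Q·cos30° = 0 → T_Q = 0.628895·T_P.
ΣF_y = 0: T_P·sin57° + T_Q·sin30° = 16050.
Substitute: T_P·(0.838671 + 0.628895·0.5) = 16050 → T_P = 13918.8 ≈ 13920 N.
Then T_Q = 0.628895 × 13918.8 = 8753 N.

T_P = 13920 N, T_Q = 8753 N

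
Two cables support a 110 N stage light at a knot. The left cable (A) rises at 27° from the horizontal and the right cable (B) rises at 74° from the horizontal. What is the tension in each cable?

T_A = 30.89 N, T_B = 99.85 N

ΣF_x = 0: −T_A·cos27° + T_B·cos74° = 0 → T_B = 3.23253·T_A.
ΣF_y = 0: T_A·sin27° + T_B·sin74° = 110.
Substitute: T_A·(0.45399 + 3.23253·0.961262) = 110 → T_A = 30.8876 ≈ 30.89 N.
Then T_B = 3.23253 × 30.8876 = 99.85 N.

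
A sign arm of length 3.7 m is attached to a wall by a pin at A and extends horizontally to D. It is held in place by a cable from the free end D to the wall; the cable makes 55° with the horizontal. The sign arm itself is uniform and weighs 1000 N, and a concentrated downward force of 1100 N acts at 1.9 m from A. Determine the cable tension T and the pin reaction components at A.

T = 1300 N, A_x = 745.6 N, A_y = 1035 N

ΣM about A: T·sin55°·3.7 − 1000·1.85 − 1100·1.9 = 0 → T = 3940/(3.7·0.819152) = 1299.96 ≈ 1300 N.
ΣF_x = 0: A_x − T·cos55° = 0 → A_x = 1299.96 × 0.573576 = 745.6 N.
ΣF_y = 0: A_y + T·sin55° − 1000 − 1100 = 0 → A_y = 2100 − 1299.96 × 0.819152 = 1035 N.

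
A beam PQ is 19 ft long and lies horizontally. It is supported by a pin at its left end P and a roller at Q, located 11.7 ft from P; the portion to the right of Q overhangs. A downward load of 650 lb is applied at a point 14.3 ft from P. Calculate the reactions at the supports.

ΣM about P: Q_y·11.7 − 650·14.3 = 0 → Q_y = 9295/11.7 = 794.444 ≈ 794.4 lb.
ΣF_y = 0: P_y + 794.444 − 650 = 0 → P_y = -144.4 lb.
ΣF_x = 0: no horizontal applied forces, so P_x = 0.

P_x = 0, P_y = -144.4 lb, Q_y = 794.4 lb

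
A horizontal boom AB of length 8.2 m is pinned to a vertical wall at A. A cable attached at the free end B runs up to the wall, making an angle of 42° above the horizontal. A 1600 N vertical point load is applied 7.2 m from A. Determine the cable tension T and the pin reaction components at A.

T = 2100 N, A_x = 1560 N, A_y = 195.1 N

ΣM about A: T·sin42°·8.2 − 1600·7.2 = 0 → T = 11520/(8.2·0.669131) = 2099.56 ≈ 2100 N.
ΣF_x = 0: A_x − T·cos42° = 0 → A_x = 2099.56 × 0.743145 = 1560 N.
ΣF_y = 0: A_y + T·sin42° − 1600 = 0 → A_y = 1600 − 2099.56 × 0.669131 = 195.1 N.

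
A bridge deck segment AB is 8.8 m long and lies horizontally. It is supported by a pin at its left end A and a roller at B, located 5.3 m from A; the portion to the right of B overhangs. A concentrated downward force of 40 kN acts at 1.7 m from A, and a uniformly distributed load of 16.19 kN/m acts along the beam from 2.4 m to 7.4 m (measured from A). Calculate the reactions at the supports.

Resultant of the distributed load: 16.19 × 5 = 80.95 kN at 4.9 m from A.
Taking moments about A: B_y·5.3 − 40·1.7 − (16.19·5)·4.9 = 0 → B_y = 464.655/5.3 = 87.6708 ≈ 87.67 kN.
ΣF_y = 0: A_y + 87.6708 − 40 − 16.19·5 = 0 → A_y = 33.28 kN.
ΣF_x = 0: no horizontal applied forces, so A_x = 0.

A_x = 0, A_y = 33.28 kN, B_y = 87.67 kN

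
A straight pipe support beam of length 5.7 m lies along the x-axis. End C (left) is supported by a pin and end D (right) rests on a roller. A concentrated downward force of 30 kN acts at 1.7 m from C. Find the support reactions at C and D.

ΣM about C: D_y·5.7 − 30·1.7 = 0 → D_y = 51/5.7 = 8.94737 ≈ 8.947 kN.
ΣF_y = 0: C_y + 8.94737 − 30 = 0 → C_y = 21.05 kN.
ΣF_x = 0: no horizontal applied forces, so C_x = 0.

C_x = 0, C_y = 21.05 kN, D_y = 8.947 kN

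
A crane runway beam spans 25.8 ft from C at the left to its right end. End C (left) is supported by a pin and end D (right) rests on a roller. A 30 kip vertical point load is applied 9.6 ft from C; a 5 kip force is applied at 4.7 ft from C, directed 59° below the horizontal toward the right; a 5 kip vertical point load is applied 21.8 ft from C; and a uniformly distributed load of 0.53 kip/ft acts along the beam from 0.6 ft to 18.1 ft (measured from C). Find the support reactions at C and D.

C_x = -2.575 kip, C_y = 29.03 kip, D_y = 19.53 kip

Resultant of the distributed load: 0.53 × 17.5 = 9.275 kip at 9.35 ft from C.
Taking moments about C: D_y·25.8 − 30·9.6 − 5·sin59°·4.7 − 5·21.8 − (0.53·17.5)·9.35 = 0 → D_y = 503.865/25.8 = 19.5297 ≈ 19.53 kip.
ΣF_y = 0: C_y + 19.5297 − 30 − 5·sin59° − 5 − 0.53·17.5 = 0 → C_y = 29.03 kip.
ΣF_x = 0: C_x + 5·cos59° = 0 → C_x = -2.575 kip.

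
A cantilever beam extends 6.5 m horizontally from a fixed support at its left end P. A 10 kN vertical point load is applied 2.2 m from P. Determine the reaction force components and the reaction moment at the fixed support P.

ΣF_x = 0: P_x = 0.
ΣF_y = 0: P_y − 10 = 0 → P_y = 10.00 kN.
ΣM about P: M_P − 10·2.2 = 0 → M_P = 22.00 kN·m.

P_x = 0, P_y = 10.00 kN, M_P = 22.00 kN·m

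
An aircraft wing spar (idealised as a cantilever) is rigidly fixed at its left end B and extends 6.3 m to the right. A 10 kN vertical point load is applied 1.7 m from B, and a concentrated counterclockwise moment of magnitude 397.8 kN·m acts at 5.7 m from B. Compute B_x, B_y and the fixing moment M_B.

B_x = 0, B_y = 10.00 kN, M_B = -380.8 kN·m

ΣF_x = 0: B_x = 0.
ΣF_y = 0: B_y − 10 = 0 → B_y = 10.00 kN.
ΣM about B: M_B − 10·1.7 + 397.8 = 0 → M_B = -380.8 kN·m.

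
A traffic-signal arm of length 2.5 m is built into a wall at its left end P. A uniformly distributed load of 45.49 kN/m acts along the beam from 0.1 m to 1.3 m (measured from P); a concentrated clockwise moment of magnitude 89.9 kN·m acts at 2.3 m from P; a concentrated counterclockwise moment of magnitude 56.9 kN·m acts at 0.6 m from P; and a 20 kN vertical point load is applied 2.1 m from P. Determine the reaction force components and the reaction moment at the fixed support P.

Resultant of the distributed load: 45.49 × 1.2 = 54.588 kN at 0.7 m from P.
ΣF_x = 0: P_x = 0.
ΣF_y = 0: P_y − 45.49·1.2 − 20 = 0 → P_y = 74.59 kN.
ΣM about P: M_P − (45.49·1.2)·0.7 − 89.9 + 56.9 − 20·2.1 = 0 → M_P = 113.2 kN·m.

P_x = 0, P_y = 74.59 kN, M_P = 113.2 kN·m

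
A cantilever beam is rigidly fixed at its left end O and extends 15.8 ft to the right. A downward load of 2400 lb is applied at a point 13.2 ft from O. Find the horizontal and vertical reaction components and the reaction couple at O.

O_x = 0, O_y = 2400 lb, M_O = 31680 lb·ft

ΣF_x = 0: O_x = 0.
ΣF_y = 0: O_y − 2400 = 0 → O_y = 2400 lb.
ΣM about O: M_O − 2400·13.2 = 0 → M_O = 31680 lb·ft.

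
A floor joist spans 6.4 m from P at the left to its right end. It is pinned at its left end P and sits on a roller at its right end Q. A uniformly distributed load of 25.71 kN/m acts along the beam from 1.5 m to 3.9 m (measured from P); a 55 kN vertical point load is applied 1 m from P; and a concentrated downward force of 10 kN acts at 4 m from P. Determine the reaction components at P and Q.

P_x = 0, P_y = 85.83 kN, Q_y = 40.88 kN

Resultant of the distributed load: 25.71 × 2.4 = 61.704 kN at 2.7 m from P.
Taking moments about P: Q_y·6.4 − (25.71·2.4)·2.7 − 55·1 − 10·4 = 0 → Q_y = 261.6008/6.4 = 40.8751 ≈ 40.88 kN.
ΣF_y = 0: P_y + 40.8751 − 25.71·2.4 − 55 − 10 = 0 → P_y = 85.83 kN.
ΣF_x = 0: no horizontal applied forces, so P_x = 0.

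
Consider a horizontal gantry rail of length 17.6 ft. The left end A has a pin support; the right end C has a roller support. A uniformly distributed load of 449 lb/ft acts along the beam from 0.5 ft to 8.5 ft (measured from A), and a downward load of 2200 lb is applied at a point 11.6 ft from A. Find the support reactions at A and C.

Resultant of the distributed load: 449 × 8 = 3592 lb at 4.5 ft from A.
ΣM about A: C_y·17.6 − (449·8)·4.5 − 2200·11.6 = 0 → C_y = 41684/17.6 = 2368.41 ≈ 2368 lb.
ΣF_y = 0: A_y + 2368.41 − 449·8 − 2200 = 0 → A_y = 3424 lb.
ΣF_x = 0: no horizontal applied forces, so A_x = 0.

A_x = 0, A_y = 3424 lb, C_y = 2368 lb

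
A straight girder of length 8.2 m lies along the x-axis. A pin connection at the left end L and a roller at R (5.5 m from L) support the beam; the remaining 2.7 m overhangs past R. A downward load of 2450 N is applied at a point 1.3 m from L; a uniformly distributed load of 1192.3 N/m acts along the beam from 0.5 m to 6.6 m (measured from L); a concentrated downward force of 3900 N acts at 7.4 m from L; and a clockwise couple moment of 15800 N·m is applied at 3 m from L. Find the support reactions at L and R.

L_x = 0, L_y = 229.5 N, R_y = 13390 N

Resultant of the distributed load: 1192.3 × 6.1 = 7273.03 N at 3.55 m from L.
ΣM about L: R_y·5.5 − 2450·1.3 − (1192.3·6.1)·3.55 − 3900·7.4 − 15800 = 0 → R_y = 73664.2565/5.5 = 13393.5 ≈ 13390 N.
ΣF_y = 0: L_y + 13393.5 − 2450 − 1192.3·6.1 − 3900 = 0 → L_y = 229.5 N.
ΣF_x = 0: no horizontal applied forces, so L_x = 0.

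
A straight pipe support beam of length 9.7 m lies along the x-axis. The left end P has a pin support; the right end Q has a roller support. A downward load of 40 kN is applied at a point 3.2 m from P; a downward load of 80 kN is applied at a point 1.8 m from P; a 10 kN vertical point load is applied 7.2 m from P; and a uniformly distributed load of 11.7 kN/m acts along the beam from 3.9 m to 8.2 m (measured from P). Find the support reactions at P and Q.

P_x = 0, P_y = 113.5 kN, Q_y = 66.84 kN

Resultant of the distributed load: 11.7 × 4.3 = 50.31 kN at 6.05 m from P.
Taking moments about P: Q_y·9.7 − 40·3.2 − 80·1.8 − 10·7.2 − (11.7·4.3)·6.05 = 0 → Q_y = 648.3755/9.7 = 66.8428 ≈ 66.84 kN.
ΣF_y = 0: P_y + 66.8428 − 40 − 80 − 10 − 11.7·4.3 = 0 → P_y = 113.5 kN.
ΣF_x = 0: no horizontal applied forces, so P_x = 0.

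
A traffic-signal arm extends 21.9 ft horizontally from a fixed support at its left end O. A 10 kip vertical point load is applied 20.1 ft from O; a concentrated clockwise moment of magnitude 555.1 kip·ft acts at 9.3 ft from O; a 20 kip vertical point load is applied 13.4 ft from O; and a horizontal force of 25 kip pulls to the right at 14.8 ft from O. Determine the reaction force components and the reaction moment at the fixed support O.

O_x = -25.00 kip, O_y = 30.00 kip, M_O = 1024 kip·ft

ΣF_x = 0: O_x + 25 = 0 → O_x = -25.00 kip.
ΣF_y = 0: O_y − 10 − 20 = 0 → O_y = 30.00 kip.
ΣM about O: M_O − 10·20.1 − 555.1 − 20·13.4 = 0 → M_O = 1024 kip·ft.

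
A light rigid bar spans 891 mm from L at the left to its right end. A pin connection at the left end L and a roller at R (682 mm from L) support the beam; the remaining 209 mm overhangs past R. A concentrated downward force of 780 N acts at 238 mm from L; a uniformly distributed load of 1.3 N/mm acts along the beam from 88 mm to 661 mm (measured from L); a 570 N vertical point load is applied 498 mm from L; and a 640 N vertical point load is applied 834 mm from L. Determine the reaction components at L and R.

L_x = 0, L_y = 854.8 N, R_y = 1880 N

Resultant of the distributed load: 1.3 × 573 = 744.9 N at 374.5 mm from L.
Moments about L: R_y·682 − 780·238 − (1.3·573)·374.5 − 570·498 − 640·834 = 0 → R_y = 1282225.05/682 = 1880.1 ≈ 1880 N.
ΣF_y = 0: L_y + 1880.1 − 780 − 1.3·573 − 570 − 640 = 0 → L_y = 854.8 N.
ΣF_x = 0: no horizontal applied forces, so L_x = 0.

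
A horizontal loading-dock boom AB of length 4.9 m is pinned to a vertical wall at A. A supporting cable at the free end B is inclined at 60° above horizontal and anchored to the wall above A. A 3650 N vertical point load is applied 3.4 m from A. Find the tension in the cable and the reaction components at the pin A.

ΣM about A: T·sin60°·4.9 − 3650·3.4 = 0 → T = 12410/(4.9·0.866025) = 2924.46 ≈ 2924 N.
ΣF_x = 0: A_x − T·cos60° = 0 → A_x = 2924.46 × 0.5 = 1462 N.
ΣF_y = 0: A_y + T·sin60° − 3650 = 0 → A_y = 3650 − 2924.46 × 0.866025 = 1117 N.

T = 2924 N, A_x = 1462 N, A_y = 1117 N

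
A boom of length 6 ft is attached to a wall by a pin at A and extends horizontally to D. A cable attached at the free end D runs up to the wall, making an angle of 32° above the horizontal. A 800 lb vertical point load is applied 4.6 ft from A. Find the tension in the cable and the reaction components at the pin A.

T = 1157 lb, A_x = 981.5 lb, A_y = 186.7 lb

ΣM about A: T·sin32°·6 − 800·4.6 = 0 → T = 3680/(6·0.529919) = 1157.41 ≈ 1157 lb.
ΣF_x = 0: A_x − T·cos32° = 0 → A_x = 1157.41 × 0.848048 = 981.5 lb.
ΣF_y = 0: A_y + T·sin32° − 800 = 0 → A_y = 800 − 1157.41 × 0.529919 = 186.7 lb.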